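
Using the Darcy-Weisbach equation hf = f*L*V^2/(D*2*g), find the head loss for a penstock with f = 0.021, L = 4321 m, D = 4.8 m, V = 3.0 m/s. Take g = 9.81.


hf = 0.021 * 4321 * 3.0^2 / (4.8 * 2 * 9.81) = 8.6717 m


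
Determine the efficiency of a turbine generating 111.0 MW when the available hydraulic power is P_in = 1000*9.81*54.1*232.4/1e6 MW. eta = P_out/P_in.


P_in = 1000 * 9.81 * 54.1 * 232.4 / 1e6 = 123.3396 MW
eta = 111.0 / 123.3396 = 0.9000


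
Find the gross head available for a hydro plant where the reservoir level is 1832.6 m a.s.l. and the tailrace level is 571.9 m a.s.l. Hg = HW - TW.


Hg = 1832.6 - 571.9 = 1260.7000 m


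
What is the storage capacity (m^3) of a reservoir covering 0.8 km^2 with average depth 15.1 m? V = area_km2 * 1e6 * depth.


V = 0.8 * 1e6 * 15.1 = 1.2080e+07 m^3


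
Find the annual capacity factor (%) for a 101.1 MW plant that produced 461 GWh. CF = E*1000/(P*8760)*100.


CF = 461 * 1000 / (101.1 * 8760) * 100 = 52.0530 %


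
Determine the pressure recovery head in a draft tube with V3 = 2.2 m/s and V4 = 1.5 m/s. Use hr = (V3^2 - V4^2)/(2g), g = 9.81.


hr = (2.2^2 - 1.5^2) / (2*9.81) = 0.1320 m


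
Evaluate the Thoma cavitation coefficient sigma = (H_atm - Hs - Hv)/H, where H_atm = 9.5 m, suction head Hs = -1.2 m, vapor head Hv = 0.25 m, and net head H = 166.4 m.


sigma = (9.5 - (-1.2) - 0.25) / 166.4 = 0.0628


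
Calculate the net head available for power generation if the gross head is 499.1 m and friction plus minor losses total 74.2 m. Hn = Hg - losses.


Hn = 499.1 - 74.2 = 424.9000 m


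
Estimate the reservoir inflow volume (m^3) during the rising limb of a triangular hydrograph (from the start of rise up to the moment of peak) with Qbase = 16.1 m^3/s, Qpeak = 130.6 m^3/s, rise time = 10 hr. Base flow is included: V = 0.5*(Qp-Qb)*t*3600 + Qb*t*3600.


V = 0.5*(130.6 - 16.1)*10*3600 + 16.1*10*3600 = 2.6406e+06 m^3


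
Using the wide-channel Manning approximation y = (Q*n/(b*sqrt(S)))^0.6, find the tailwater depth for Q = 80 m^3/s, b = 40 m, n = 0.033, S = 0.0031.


y = (80 * 0.033 / (40 * 0.0031^0.5))^0.6 = 1.1074 m


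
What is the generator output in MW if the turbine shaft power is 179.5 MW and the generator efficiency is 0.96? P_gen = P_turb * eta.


P_gen = 179.5 * 0.96 = 172.3200 MW


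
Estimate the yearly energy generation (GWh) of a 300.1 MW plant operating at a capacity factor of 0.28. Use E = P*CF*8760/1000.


E = 300.1 * 0.28 * 8760 / 1000 = 736.0853 GWh


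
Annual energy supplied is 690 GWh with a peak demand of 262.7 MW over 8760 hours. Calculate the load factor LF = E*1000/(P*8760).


LF = 690 * 1000 / (262.7 * 8760) = 0.2998


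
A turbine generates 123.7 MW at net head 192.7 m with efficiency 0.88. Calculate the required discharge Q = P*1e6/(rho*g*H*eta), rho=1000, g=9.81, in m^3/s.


Q = 123.7 * 1e6 / (1000 * 9.81 * 192.7 * 0.88) = 74.3595 m^3/s


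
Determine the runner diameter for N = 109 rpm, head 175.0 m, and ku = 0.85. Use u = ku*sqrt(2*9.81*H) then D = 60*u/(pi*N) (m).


u = 0.85 * sqrt(2*9.81*175.0) = 49.8067 m/s
D = 60 * 49.8067 / (pi * 109) = 8.7269 m


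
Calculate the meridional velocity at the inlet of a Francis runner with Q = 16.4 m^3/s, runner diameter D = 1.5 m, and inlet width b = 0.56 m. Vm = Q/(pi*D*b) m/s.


Vm = 16.4 / (pi * 1.5 * 0.56) = 6.2146 m/s


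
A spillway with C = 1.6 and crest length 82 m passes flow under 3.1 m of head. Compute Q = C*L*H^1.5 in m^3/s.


Q = 1.6 * 82 * 3.1^1.5 = 716.1045 m^3/s


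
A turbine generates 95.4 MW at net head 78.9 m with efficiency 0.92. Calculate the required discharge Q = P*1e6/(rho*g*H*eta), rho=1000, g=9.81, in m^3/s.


Q = 95.4 * 1e6 / (1000 * 9.81 * 78.9 * 0.92) = 133.9722 m^3/s


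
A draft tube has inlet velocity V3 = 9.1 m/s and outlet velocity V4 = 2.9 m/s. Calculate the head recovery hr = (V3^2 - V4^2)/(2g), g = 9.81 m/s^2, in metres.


hr = (9.1^2 - 2.9^2) / (2*9.81) = 3.7920 m


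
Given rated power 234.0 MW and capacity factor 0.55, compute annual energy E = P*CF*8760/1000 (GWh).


E = 234.0 * 0.55 * 8760 / 1000 = 1127.4120 GWh


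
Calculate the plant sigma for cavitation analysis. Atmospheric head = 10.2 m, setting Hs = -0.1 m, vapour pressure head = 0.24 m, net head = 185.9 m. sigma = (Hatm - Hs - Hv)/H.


sigma = (10.2 - (-0.1) - 0.24) / 185.9 = 0.0541


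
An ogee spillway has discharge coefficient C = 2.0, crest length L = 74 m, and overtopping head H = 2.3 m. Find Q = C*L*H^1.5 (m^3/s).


Q = 2.0 * 74 * 2.3^1.5 = 516.2422 m^3/s


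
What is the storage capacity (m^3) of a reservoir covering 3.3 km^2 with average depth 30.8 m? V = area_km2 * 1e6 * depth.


V = 3.3 * 1e6 * 30.8 = 1.0164e+08 m^3


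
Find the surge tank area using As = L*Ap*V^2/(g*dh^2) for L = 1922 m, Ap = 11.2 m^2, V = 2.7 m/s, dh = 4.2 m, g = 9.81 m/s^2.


As = 1922 * 11.2 * 2.7^2 / (9.81 * 4.2^2) = 906.8414 m^2


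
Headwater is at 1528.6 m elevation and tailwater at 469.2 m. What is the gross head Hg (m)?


Hg = 1528.6 - 469.2 = 1059.4000 m


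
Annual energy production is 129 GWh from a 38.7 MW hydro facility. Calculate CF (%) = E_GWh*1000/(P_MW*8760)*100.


CF = 129 * 1000 / (38.7 * 8760) * 100 = 38.0518 %


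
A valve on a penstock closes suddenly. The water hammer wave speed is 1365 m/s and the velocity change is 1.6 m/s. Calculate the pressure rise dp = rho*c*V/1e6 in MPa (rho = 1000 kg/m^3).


dp = 1000 * 1365 * 1.6 / 1e6 = 2.1840 MPa


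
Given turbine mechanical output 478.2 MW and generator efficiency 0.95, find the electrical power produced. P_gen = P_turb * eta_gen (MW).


P_gen = 478.2 * 0.95 = 454.2900 MW


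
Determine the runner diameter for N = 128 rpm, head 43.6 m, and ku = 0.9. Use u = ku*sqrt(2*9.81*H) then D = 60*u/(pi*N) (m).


u = 0.9 * sqrt(2*9.81*43.6) = 26.3230 m/s
D = 60 * 26.3230 / (pi * 128) = 3.9276 m


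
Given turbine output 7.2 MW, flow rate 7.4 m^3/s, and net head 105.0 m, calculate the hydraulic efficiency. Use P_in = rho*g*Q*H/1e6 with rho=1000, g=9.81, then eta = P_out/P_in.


P_in = 1000 * 9.81 * 7.4 * 105.0 / 1e6 = 7.6224 MW
eta = 7.2 / 7.6224 = 0.9446


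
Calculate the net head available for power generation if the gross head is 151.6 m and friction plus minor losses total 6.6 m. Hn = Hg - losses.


Hn = 151.6 - 6.6 = 145.0000 m


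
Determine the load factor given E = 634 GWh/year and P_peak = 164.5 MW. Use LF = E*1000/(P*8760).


LF = 634 * 1000 / (164.5 * 8760) = 0.4400


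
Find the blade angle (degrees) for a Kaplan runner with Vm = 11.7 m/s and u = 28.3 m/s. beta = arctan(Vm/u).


beta = arctan(11.7 / 28.3) = 22.4615 degrees


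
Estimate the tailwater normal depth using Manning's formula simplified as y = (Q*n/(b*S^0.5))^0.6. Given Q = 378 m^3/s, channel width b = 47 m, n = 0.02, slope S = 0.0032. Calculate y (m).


y = (378 * 0.02 / (47 * 0.0032^0.5))^0.6 = 1.8720 m


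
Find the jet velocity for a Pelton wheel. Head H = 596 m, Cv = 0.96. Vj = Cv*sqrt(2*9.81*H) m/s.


Vj = 0.96 * sqrt(2*9.81*596) = 103.8111 m/s


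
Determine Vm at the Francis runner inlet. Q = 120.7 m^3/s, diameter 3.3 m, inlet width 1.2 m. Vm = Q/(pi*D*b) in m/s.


Vm = 120.7 / (pi * 3.3 * 1.2) = 9.7020 m/s


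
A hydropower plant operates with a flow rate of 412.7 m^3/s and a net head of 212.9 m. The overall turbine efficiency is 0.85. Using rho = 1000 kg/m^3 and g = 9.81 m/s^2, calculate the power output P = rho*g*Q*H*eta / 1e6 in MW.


P = 1000 * 9.81 * 412.7 * 212.9 * 0.85 / 1e6 = 732.6525 MW


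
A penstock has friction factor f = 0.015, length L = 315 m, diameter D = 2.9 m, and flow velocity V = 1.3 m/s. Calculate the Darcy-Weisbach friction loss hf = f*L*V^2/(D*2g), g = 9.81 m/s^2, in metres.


hf = 0.015 * 315 * 1.3^2 / (2.9 * 2 * 9.81) = 0.1403 m


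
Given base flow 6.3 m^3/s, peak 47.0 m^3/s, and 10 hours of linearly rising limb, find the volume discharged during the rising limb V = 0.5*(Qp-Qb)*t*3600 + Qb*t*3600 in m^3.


V = 0.5*(47.0 - 6.3)*10*3600 + 6.3*10*3600 = 959400.0000 m^3


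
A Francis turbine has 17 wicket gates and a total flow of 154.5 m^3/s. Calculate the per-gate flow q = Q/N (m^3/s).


q = 154.5 / 17 = 9.0882 m^3/s


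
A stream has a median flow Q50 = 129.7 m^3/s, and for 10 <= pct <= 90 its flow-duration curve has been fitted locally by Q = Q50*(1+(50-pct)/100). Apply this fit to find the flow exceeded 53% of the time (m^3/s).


Q = 129.7 * (1 + (50 - 53)/100) = 125.8090 m^3/s


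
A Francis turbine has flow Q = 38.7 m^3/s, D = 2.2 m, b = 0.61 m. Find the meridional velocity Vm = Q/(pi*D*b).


Vm = 38.7 / (pi * 2.2 * 0.61) = 9.1793 m/s


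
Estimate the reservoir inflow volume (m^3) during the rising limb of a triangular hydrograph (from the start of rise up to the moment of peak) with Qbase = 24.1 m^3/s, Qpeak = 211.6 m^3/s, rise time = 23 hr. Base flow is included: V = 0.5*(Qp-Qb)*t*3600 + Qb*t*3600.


V = 0.5*(211.6 - 24.1)*23*3600 + 24.1*23*3600 = 9.7580e+06 m^3


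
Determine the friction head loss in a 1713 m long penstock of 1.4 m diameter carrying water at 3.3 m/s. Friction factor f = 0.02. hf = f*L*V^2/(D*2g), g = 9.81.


hf = 0.02 * 1713 * 3.3^2 / (1.4 * 2 * 9.81) = 13.5828 m


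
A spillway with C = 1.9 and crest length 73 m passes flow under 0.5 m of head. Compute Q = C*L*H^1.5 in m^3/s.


Q = 1.9 * 73 * 0.5^1.5 = 49.0379 m^3/s


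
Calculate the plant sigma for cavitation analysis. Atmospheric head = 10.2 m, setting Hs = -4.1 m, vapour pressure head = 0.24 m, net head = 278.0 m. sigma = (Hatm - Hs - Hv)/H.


sigma = (10.2 - (-4.1) - 0.24) / 278.0 = 0.0506


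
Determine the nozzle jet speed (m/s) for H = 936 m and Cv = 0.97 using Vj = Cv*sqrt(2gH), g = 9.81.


Vj = 0.97 * sqrt(2*9.81*936) = 131.4496 m/s


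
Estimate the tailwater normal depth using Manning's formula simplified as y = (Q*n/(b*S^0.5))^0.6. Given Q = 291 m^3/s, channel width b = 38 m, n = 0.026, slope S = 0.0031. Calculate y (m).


y = (291 * 0.026 / (38 * 0.0031^0.5))^0.6 = 2.1480 m


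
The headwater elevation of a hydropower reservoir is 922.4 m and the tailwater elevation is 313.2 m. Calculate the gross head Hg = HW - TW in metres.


Hg = 922.4 - 313.2 = 609.2000 m


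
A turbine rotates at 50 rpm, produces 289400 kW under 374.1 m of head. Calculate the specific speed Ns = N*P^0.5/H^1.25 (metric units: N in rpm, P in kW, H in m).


Ns = 50 * 289400^0.5 / 374.1^1.25 = 16.3488


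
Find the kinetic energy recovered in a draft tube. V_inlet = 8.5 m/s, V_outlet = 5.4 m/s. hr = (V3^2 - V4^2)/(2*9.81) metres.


hr = (8.5^2 - 5.4^2) / (2*9.81) = 2.1962 m


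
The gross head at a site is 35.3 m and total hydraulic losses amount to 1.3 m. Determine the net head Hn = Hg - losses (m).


Hn = 35.3 - 1.3 = 34.0000 m


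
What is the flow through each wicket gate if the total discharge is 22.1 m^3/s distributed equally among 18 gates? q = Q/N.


q = 22.1 / 18 = 1.2278 m^3/s


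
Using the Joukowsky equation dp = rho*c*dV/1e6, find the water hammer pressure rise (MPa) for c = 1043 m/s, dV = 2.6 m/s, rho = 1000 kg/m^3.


dp = 1000 * 1043 * 2.6 / 1e6 = 2.7118 MPa


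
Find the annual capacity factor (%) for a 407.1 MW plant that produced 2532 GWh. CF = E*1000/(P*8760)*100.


CF = 2532 * 1000 / (407.1 * 8760) * 100 = 71.0000 %


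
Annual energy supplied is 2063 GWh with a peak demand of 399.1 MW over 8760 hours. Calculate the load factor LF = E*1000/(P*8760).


LF = 2063 * 1000 / (399.1 * 8760) = 0.5901


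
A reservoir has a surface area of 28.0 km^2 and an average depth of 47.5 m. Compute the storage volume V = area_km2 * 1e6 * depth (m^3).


V = 28.0 * 1e6 * 47.5 = 1.3300e+09 m^3


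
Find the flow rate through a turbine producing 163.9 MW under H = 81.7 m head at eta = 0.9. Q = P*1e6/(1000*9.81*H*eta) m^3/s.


Q = 163.9 * 1e6 / (1000 * 9.81 * 81.7 * 0.9) = 227.2194 m^3/s


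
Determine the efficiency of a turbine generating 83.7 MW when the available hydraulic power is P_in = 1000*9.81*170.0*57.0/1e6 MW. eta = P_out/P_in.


P_in = 1000 * 9.81 * 170.0 * 57.0 / 1e6 = 95.0589 MW
eta = 83.7 / 95.0589 = 0.8805


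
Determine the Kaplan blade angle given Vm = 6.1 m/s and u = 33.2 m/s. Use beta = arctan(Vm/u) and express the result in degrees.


beta = arctan(6.1 / 33.2) = 10.4111 degrees


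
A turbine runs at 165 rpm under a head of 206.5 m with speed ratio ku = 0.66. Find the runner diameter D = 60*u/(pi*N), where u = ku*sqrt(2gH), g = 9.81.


u = 0.66 * sqrt(2*9.81*206.5) = 42.0101 m/s
D = 60 * 42.0101 / (pi * 165) = 4.8626 m


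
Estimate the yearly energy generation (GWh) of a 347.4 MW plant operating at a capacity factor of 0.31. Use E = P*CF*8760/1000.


E = 347.4 * 0.31 * 8760 / 1000 = 943.3994 GWh


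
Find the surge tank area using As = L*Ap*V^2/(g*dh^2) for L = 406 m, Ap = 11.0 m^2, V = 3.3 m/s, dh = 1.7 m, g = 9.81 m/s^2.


As = 406 * 11.0 * 3.3^2 / (9.81 * 1.7^2) = 1715.4567 m^2


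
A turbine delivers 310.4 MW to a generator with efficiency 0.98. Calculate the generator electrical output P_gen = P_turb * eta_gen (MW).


P_gen = 310.4 * 0.98 = 304.1920 MW


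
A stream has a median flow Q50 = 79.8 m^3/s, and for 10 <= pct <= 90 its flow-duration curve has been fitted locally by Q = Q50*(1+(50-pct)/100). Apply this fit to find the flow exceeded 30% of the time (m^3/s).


Q = 79.8 * (1 + (50 - 30)/100) = 95.7600 m^3/s


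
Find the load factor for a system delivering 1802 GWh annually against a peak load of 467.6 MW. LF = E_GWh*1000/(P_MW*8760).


LF = 1802 * 1000 / (467.6 * 8760) = 0.4399


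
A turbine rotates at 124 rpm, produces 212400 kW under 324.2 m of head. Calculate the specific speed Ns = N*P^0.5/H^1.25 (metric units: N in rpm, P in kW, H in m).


Ns = 124 * 212400^0.5 / 324.2^1.25 = 41.5415


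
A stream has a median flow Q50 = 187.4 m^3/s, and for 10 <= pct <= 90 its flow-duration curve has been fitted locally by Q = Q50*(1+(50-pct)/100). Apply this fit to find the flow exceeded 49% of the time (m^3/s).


Q = 187.4 * (1 + (50 - 49)/100) = 189.2740 m^3/s


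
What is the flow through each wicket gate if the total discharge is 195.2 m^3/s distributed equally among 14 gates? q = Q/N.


q = 195.2 / 14 = 13.9429 m^3/s


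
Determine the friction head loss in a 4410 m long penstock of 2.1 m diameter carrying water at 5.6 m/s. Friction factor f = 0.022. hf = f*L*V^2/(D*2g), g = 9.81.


hf = 0.022 * 4410 * 5.6^2 / (2.1 * 2 * 9.81) = 73.8446 m


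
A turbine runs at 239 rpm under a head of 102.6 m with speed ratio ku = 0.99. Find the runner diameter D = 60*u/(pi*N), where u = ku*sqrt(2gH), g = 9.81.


u = 0.99 * sqrt(2*9.81*102.6) = 44.4179 m/s
D = 60 * 44.4179 / (pi * 239) = 3.5495 m


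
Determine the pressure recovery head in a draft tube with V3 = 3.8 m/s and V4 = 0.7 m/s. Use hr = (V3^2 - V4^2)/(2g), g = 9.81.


hr = (3.8^2 - 0.7^2) / (2*9.81) = 0.7110 m


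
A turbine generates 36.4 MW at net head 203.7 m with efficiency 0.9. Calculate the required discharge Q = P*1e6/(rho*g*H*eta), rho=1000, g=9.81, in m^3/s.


Q = 36.4 * 1e6 / (1000 * 9.81 * 203.7 * 0.9) = 20.2395 m^3/s


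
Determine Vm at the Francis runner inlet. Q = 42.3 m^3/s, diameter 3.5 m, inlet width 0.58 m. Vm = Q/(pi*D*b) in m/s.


Vm = 42.3 / (pi * 3.5 * 0.58) = 6.6328 m/s


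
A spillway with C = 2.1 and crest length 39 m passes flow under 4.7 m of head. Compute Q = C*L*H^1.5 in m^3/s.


Q = 2.1 * 39 * 4.7^1.5 = 834.5084 m^3/s


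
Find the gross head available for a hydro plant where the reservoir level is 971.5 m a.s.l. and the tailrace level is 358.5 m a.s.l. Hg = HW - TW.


Hg = 971.5 - 358.5 = 613.0000 m


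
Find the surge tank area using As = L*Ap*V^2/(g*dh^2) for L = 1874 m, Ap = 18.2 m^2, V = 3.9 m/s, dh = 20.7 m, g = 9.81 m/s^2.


As = 1874 * 18.2 * 3.9^2 / (9.81 * 20.7^2) = 123.4129 m^2


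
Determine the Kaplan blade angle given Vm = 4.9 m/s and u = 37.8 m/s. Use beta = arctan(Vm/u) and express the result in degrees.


beta = arctan(4.9 / 37.8) = 7.3860 degrees


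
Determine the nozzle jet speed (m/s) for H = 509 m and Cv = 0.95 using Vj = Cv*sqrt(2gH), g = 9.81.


Vj = 0.95 * sqrt(2*9.81*509) = 94.9362 m/s


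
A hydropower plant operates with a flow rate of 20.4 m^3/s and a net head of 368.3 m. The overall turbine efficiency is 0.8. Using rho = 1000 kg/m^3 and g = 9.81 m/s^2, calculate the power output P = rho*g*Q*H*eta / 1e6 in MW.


P = 1000 * 9.81 * 20.4 * 368.3 * 0.8 / 1e6 = 58.9645 MW


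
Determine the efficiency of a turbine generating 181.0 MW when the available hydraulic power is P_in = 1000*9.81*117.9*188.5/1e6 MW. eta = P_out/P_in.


P_in = 1000 * 9.81 * 117.9 * 188.5 / 1e6 = 218.0189 MW
eta = 181.0 / 218.0189 = 0.8302


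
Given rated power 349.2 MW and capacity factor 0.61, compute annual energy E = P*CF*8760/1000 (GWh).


E = 349.2 * 0.61 * 8760 / 1000 = 1865.9851 GWh


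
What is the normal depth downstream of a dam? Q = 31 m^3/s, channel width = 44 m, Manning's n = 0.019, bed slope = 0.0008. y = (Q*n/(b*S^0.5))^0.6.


y = (31 * 0.019 / (44 * 0.0008^0.5))^0.6 = 0.6384 m


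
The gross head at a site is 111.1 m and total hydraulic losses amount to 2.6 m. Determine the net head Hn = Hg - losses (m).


Hn = 111.1 - 2.6 = 108.5000 m


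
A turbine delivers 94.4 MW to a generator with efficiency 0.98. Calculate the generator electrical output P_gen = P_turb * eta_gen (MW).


P_gen = 94.4 * 0.98 = 92.5120 MW


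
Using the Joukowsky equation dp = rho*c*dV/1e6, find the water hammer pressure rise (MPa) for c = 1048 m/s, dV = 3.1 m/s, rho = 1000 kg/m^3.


dp = 1000 * 1048 * 3.1 / 1e6 = 3.2488 MPa


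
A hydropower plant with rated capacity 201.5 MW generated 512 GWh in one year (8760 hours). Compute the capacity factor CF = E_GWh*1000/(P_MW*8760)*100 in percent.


CF = 512 * 1000 / (201.5 * 8760) * 100 = 29.0062 %


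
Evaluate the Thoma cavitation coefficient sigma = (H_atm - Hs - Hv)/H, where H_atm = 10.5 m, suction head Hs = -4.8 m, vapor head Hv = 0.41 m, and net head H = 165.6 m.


sigma = (10.5 - (-4.8) - 0.41) / 165.6 = 0.0899


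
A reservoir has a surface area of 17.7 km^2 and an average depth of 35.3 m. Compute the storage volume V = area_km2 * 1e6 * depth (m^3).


V = 17.7 * 1e6 * 35.3 = 6.2481e+08 m^3


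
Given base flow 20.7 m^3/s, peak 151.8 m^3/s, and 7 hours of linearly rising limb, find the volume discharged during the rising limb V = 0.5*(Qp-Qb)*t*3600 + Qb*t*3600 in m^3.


V = 0.5*(151.8 - 20.7)*7*3600 + 20.7*7*3600 = 2.1735e+06 m^3


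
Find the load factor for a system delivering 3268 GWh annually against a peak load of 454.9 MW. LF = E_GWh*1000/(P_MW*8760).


LF = 3268 * 1000 / (454.9 * 8760) = 0.8201


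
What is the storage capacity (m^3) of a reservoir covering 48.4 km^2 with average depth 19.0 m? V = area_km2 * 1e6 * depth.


V = 48.4 * 1e6 * 19.0 = 9.1960e+08 m^3


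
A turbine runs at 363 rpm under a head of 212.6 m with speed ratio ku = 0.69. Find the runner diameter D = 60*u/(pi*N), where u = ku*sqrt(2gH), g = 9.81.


u = 0.69 * sqrt(2*9.81*212.6) = 44.5636 m/s
D = 60 * 44.5636 / (pi * 363) = 2.3446 m


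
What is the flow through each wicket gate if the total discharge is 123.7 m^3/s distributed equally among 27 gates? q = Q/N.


q = 123.7 / 27 = 4.5815 m^3/s


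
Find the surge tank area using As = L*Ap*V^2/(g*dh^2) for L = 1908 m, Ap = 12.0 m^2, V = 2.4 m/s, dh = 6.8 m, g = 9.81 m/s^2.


As = 1908 * 12.0 * 2.4^2 / (9.81 * 6.8^2) = 290.7336 m^2


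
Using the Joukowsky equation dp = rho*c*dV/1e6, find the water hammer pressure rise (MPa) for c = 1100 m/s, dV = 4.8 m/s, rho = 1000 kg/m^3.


dp = 1000 * 1100 * 4.8 / 1e6 = 5.2800 MPa


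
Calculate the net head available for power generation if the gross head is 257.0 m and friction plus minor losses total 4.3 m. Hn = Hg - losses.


Hn = 257.0 - 4.3 = 252.7000 m


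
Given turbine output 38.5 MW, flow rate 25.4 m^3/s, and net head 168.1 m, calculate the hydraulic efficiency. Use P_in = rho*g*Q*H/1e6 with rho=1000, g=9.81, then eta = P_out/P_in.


P_in = 1000 * 9.81 * 25.4 * 168.1 / 1e6 = 41.8861 MW
eta = 38.5 / 41.8861 = 0.9192


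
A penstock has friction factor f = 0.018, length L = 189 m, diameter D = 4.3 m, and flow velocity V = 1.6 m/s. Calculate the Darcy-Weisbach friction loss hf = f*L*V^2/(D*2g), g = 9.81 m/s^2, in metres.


hf = 0.018 * 189 * 1.6^2 / (4.3 * 2 * 9.81) = 0.1032 m


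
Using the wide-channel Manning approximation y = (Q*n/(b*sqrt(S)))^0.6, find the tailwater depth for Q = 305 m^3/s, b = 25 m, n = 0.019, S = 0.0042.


y = (305 * 0.019 / (25 * 0.0042^0.5))^0.6 = 2.1483 m


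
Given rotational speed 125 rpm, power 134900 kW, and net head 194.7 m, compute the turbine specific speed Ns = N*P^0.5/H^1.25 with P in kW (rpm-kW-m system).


Ns = 125 * 134900^0.5 / 194.7^1.25 = 63.1260


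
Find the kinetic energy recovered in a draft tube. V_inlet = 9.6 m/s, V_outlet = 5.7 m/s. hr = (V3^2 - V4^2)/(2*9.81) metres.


hr = (9.6^2 - 5.7^2) / (2*9.81) = 3.0413 m


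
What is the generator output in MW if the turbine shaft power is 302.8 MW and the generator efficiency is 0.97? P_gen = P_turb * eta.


P_gen = 302.8 * 0.97 = 293.7160 MW


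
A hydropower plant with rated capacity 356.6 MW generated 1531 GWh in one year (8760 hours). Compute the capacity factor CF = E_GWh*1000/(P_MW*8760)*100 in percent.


CF = 1531 * 1000 / (356.6 * 8760) * 100 = 49.0106 %


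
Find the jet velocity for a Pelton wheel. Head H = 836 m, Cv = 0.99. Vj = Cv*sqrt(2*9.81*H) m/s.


Vj = 0.99 * sqrt(2*9.81*836) = 126.7908 m/s


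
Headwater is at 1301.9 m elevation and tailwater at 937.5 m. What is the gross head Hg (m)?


Hg = 1301.9 - 937.5 = 364.4000 m


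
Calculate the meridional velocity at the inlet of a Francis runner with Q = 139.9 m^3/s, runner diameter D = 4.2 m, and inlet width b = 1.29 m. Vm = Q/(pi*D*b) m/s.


Vm = 139.9 / (pi * 4.2 * 1.29) = 8.2192 m/s


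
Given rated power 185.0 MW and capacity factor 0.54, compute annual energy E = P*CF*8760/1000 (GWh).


E = 185.0 * 0.54 * 8760 / 1000 = 875.1240 GWh


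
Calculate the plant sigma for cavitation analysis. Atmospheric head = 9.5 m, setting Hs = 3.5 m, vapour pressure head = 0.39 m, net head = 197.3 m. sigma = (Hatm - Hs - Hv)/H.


sigma = (9.5 - 3.5 - 0.39) / 197.3 = 0.0284


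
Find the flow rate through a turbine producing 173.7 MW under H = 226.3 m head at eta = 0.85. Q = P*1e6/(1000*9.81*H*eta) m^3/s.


Q = 173.7 * 1e6 / (1000 * 9.81 * 226.3 * 0.85) = 92.0508 m^3/s


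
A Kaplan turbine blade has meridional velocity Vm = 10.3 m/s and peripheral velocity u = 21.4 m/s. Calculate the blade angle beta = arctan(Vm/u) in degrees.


beta = arctan(10.3 / 21.4) = 25.7019 degrees


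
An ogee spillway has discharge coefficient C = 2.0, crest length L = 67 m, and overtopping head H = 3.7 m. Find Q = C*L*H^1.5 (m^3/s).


Q = 2.0 * 67 * 3.7^1.5 = 953.6903 m^3/s


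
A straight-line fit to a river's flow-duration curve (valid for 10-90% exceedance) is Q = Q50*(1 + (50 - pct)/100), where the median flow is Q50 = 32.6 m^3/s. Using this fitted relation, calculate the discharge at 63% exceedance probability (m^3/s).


Q = 32.6 * (1 + (50 - 63)/100) = 28.3620 m^3/s


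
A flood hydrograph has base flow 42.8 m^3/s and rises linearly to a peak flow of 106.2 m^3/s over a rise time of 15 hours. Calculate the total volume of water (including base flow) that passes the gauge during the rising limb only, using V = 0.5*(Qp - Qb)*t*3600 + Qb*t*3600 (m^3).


V = 0.5*(106.2 - 42.8)*15*3600 + 42.8*15*3600 = 4.0230e+06 m^3


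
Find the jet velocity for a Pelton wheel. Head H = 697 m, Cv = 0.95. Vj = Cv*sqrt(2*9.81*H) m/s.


Vj = 0.95 * sqrt(2*9.81*697) = 111.0937 m/s


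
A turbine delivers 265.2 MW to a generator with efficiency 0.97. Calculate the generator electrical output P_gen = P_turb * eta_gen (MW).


P_gen = 265.2 * 0.97 = 257.2440 MW


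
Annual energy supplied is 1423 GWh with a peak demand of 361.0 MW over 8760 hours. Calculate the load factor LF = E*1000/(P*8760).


LF = 1423 * 1000 / (361.0 * 8760) = 0.4500


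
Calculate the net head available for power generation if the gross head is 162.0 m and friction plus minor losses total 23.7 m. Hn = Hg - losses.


Hn = 162.0 - 23.7 = 138.3000 m


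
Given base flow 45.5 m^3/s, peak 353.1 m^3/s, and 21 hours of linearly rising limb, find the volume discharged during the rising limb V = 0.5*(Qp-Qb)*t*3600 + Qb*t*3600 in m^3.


V = 0.5*(353.1 - 45.5)*21*3600 + 45.5*21*3600 = 1.5067e+07 m^3


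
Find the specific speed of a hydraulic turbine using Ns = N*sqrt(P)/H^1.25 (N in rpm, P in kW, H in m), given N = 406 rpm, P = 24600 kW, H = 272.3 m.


Ns = 406 * 24600^0.5 / 272.3^1.25 = 57.5684


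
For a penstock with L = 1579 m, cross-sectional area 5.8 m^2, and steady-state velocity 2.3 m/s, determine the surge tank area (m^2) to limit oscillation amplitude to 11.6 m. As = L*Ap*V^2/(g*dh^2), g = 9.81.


As = 1579 * 5.8 * 2.3^2 / (9.81 * 11.6^2) = 36.7012 m^2


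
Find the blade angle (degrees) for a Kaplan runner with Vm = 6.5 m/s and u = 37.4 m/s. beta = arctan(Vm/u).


beta = arctan(6.5 / 37.4) = 9.8593 degrees


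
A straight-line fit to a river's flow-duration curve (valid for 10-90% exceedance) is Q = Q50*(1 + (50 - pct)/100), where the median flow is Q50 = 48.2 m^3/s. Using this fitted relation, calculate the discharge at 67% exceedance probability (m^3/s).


Q = 48.2 * (1 + (50 - 67)/100) = 40.0060 m^3/s


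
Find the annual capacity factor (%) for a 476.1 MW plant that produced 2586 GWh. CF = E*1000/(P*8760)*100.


CF = 2586 * 1000 / (476.1 * 8760) * 100 = 62.0049 %


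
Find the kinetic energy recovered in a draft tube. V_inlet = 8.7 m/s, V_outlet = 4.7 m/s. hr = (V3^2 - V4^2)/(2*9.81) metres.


hr = (8.7^2 - 4.7^2) / (2*9.81) = 2.7319 m


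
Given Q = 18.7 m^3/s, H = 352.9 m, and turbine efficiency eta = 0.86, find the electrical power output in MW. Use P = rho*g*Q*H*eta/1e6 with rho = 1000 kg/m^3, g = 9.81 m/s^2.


P = 1000 * 9.81 * 18.7 * 352.9 * 0.86 / 1e6 = 55.6751 MW


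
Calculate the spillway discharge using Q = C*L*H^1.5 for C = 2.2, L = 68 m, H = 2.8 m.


Q = 2.2 * 68 * 2.8^1.5 = 700.9203 m^3/s


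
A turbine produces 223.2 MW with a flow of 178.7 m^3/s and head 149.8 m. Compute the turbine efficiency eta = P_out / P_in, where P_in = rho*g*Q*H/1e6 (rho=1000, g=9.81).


P_in = 1000 * 9.81 * 178.7 * 149.8 / 1e6 = 262.6064 MW
eta = 223.2 / 262.6064 = 0.8499


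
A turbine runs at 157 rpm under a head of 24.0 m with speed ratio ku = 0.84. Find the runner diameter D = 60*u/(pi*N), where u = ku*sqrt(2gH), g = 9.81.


u = 0.84 * sqrt(2*9.81*24.0) = 18.2278 m/s
D = 60 * 18.2278 / (pi * 157) = 2.2174 m


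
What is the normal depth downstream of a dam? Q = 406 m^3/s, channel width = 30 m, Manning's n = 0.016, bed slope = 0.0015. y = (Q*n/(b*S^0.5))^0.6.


y = (406 * 0.016 / (30 * 0.0015^0.5))^0.6 = 2.8086 m


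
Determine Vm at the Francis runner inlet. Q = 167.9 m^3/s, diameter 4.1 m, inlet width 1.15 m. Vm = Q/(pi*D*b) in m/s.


Vm = 167.9 / (pi * 4.1 * 1.15) = 11.3349 m/s


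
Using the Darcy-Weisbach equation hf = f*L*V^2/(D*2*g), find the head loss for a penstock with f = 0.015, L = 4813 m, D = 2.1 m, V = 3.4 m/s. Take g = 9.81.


hf = 0.015 * 4813 * 3.4^2 / (2.1 * 2 * 9.81) = 20.2557 m


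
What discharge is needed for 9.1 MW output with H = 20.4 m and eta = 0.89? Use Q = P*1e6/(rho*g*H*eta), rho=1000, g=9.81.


Q = 9.1 * 1e6 / (1000 * 9.81 * 20.4 * 0.89) = 51.0919 m^3/s


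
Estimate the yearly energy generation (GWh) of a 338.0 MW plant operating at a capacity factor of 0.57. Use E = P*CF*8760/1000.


E = 338.0 * 0.57 * 8760 / 1000 = 1687.7016 GWh


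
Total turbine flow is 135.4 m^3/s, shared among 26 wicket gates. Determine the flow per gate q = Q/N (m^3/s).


q = 135.4 / 26 = 5.2077 m^3/s


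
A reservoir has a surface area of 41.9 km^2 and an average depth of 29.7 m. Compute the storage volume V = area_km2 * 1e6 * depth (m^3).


V = 41.9 * 1e6 * 29.7 = 1.2444e+09 m^3


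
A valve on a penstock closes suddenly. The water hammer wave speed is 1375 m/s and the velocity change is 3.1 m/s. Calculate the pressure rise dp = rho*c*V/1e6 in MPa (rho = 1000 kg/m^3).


dp = 1000 * 1375 * 3.1 / 1e6 = 4.2625 MPa


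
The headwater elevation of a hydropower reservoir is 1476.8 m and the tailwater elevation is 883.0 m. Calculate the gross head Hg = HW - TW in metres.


Hg = 1476.8 - 883.0 = 593.8000 m


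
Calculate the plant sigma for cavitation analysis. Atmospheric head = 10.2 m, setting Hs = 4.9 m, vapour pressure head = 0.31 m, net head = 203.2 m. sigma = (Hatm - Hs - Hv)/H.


sigma = (10.2 - 4.9 - 0.31) / 203.2 = 0.0246


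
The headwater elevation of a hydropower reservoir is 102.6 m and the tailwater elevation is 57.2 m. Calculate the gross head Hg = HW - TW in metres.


Hg = 102.6 - 57.2 = 45.4000 m


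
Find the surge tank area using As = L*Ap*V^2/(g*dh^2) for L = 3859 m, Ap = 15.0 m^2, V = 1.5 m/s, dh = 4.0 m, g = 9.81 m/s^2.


As = 3859 * 15.0 * 1.5^2 / (9.81 * 4.0^2) = 829.7735 m^2


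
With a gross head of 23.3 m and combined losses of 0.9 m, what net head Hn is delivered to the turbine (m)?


Hn = 23.3 - 0.9 = 22.4000 m


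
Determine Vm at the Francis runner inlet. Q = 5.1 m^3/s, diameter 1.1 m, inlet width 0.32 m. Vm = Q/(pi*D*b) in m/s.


Vm = 5.1 / (pi * 1.1 * 0.32) = 4.6119 m/s


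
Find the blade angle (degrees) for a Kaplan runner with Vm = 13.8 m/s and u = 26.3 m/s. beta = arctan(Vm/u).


beta = arctan(13.8 / 26.3) = 27.6867 degrees


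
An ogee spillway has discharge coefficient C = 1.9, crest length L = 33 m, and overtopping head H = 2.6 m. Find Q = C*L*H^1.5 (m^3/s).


Q = 1.9 * 33 * 2.6^1.5 = 262.8619 m^3/s


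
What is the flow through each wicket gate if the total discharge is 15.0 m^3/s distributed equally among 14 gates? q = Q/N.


q = 15.0 / 14 = 1.0714 m^3/s


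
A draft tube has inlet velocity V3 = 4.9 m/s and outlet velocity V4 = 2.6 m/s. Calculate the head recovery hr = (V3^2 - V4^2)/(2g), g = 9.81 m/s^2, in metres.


hr = (4.9^2 - 2.6^2) / (2*9.81) = 0.8792 m


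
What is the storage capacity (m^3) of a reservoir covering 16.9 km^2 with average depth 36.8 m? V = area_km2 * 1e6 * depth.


V = 16.9 * 1e6 * 36.8 = 6.2192e+08 m^3


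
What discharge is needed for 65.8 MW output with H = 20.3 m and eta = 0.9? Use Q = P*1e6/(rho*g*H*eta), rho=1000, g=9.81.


Q = 65.8 * 1e6 / (1000 * 9.81 * 20.3 * 0.9) = 367.1287 m^3/s


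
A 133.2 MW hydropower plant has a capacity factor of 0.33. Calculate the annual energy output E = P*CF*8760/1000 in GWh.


E = 133.2 * 0.33 * 8760 / 1000 = 385.0546 GWh


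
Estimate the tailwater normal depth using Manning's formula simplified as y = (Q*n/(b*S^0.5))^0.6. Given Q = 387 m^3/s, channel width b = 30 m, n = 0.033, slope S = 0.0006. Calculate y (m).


y = (387 * 0.033 / (30 * 0.0006^0.5))^0.6 = 5.5465 m


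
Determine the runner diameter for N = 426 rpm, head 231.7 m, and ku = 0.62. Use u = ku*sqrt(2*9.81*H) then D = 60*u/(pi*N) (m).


u = 0.62 * sqrt(2*9.81*231.7) = 41.8027 m/s
D = 60 * 41.8027 / (pi * 426) = 1.8741 m


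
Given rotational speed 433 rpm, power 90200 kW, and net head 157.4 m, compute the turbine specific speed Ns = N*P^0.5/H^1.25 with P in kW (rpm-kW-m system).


Ns = 433 * 90200^0.5 / 157.4^1.25 = 233.2573


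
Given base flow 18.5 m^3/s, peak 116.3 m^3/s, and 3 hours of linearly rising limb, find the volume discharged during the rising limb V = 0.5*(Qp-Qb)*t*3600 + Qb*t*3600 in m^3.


V = 0.5*(116.3 - 18.5)*3*3600 + 18.5*3*3600 = 727920.0000 m^3


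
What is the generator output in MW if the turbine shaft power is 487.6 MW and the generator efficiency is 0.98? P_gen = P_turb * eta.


P_gen = 487.6 * 0.98 = 477.8480 MW


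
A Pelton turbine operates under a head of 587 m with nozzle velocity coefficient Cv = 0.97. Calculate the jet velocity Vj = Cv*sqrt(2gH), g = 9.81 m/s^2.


Vj = 0.97 * sqrt(2*9.81*587) = 104.0975 m/s


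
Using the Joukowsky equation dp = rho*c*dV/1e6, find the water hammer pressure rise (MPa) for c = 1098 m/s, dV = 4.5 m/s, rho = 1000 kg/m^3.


dp = 1000 * 1098 * 4.5 / 1e6 = 4.9410 MPa


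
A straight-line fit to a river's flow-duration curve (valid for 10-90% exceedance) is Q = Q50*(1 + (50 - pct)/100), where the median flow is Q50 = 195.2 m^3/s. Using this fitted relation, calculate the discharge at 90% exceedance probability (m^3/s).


Q = 195.2 * (1 + (50 - 90)/100) = 117.1200 m^3/s


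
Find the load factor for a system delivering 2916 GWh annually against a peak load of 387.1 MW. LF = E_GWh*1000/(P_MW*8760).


LF = 2916 * 1000 / (387.1 * 8760) = 0.8599


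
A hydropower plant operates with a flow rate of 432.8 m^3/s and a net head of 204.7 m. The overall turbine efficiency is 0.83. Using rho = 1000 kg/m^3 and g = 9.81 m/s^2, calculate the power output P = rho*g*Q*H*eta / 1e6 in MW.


P = 1000 * 9.81 * 432.8 * 204.7 * 0.83 / 1e6 = 721.3602 MW


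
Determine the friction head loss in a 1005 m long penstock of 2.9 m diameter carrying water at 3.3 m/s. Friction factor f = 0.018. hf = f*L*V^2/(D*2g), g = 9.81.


hf = 0.018 * 1005 * 3.3^2 / (2.9 * 2 * 9.81) = 3.4623 m


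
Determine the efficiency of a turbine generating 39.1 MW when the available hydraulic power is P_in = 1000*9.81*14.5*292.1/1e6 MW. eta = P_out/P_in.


P_in = 1000 * 9.81 * 14.5 * 292.1 / 1e6 = 41.5498 MW
eta = 39.1 / 41.5498 = 0.9410


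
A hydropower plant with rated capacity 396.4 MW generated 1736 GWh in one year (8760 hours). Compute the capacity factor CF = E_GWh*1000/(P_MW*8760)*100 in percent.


CF = 1736 * 1000 / (396.4 * 8760) * 100 = 49.9933 %


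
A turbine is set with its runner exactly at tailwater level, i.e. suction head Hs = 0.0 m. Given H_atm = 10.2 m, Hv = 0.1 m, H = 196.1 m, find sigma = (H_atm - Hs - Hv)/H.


sigma = (10.2 - 0.0 - 0.1) / 196.1 = 0.0515


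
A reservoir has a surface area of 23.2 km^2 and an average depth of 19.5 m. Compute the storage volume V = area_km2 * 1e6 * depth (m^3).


V = 23.2 * 1e6 * 19.5 = 4.5240e+08 m^3


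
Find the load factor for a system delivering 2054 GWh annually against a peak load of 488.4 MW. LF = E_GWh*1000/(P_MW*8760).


LF = 2054 * 1000 / (488.4 * 8760) = 0.4801


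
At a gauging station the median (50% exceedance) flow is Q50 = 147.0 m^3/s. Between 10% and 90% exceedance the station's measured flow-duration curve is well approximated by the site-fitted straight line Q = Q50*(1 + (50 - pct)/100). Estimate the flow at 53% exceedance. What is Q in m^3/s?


Q = 147.0 * (1 + (50 - 53)/100) = 142.5900 m^3/s


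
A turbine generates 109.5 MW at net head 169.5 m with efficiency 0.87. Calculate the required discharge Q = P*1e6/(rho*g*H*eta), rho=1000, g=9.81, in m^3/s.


Q = 109.5 * 1e6 / (1000 * 9.81 * 169.5 * 0.87) = 75.6931 m^3/s


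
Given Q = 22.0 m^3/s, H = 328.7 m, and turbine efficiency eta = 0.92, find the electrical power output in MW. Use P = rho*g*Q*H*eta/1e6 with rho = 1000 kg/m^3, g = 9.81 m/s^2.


P = 1000 * 9.81 * 22.0 * 328.7 * 0.92 / 1e6 = 65.2648 MW


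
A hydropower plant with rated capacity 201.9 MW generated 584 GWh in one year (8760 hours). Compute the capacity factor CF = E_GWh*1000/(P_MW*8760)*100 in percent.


CF = 584 * 1000 / (201.9 * 8760) * 100 = 33.0196 %


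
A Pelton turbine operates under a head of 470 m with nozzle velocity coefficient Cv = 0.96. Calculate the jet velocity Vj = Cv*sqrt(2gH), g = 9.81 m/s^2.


Vj = 0.96 * sqrt(2*9.81*470) = 92.1870 m/s


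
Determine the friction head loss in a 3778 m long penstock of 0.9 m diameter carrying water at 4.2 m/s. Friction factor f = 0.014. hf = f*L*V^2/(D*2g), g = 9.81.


hf = 0.014 * 3778 * 4.2^2 / (0.9 * 2 * 9.81) = 52.8381 m


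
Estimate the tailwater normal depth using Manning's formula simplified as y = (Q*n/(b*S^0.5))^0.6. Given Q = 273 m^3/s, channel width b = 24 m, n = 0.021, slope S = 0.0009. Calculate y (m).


y = (273 * 0.021 / (24 * 0.0009^0.5))^0.6 = 3.4724 m


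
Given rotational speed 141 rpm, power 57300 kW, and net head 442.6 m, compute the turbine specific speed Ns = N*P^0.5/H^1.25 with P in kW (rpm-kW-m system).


Ns = 141 * 57300^0.5 / 442.6^1.25 = 16.6258


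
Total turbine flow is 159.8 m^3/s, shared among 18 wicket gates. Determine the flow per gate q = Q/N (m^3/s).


q = 159.8 / 18 = 8.8778 m^3/s


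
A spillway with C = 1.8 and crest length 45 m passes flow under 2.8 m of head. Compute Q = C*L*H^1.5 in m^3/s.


Q = 1.8 * 45 * 2.8^1.5 = 379.5090 m^3/s


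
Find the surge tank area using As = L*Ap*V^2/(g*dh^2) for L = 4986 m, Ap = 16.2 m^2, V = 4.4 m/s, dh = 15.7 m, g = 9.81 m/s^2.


As = 4986 * 16.2 * 4.4^2 / (9.81 * 15.7^2) = 646.7022 m^2


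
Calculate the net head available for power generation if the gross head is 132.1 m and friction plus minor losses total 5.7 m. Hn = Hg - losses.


Hn = 132.1 - 5.7 = 126.4000 m


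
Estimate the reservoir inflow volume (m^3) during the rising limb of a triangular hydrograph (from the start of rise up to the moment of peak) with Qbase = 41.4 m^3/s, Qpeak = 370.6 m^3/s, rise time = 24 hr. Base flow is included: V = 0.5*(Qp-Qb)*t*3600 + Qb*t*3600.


V = 0.5*(370.6 - 41.4)*24*3600 + 41.4*24*3600 = 1.7798e+07 m^3


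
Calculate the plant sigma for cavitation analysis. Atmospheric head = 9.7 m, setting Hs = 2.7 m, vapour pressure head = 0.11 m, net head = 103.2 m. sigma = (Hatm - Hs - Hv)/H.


sigma = (9.7 - 2.7 - 0.11) / 103.2 = 0.0668


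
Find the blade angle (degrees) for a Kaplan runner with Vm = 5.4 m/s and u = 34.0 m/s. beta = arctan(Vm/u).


beta = arctan(5.4 / 34.0) = 9.0245 degrees


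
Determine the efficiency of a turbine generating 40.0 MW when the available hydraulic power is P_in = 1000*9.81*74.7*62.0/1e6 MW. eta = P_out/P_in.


P_in = 1000 * 9.81 * 74.7 * 62.0 / 1e6 = 45.4340 MW
eta = 40.0 / 45.4340 = 0.8804


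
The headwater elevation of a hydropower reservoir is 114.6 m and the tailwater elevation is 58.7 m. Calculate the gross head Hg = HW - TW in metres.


Hg = 114.6 - 58.7 = 55.9000 m


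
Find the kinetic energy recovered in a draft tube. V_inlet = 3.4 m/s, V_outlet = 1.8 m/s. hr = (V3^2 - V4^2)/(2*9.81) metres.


hr = (3.4^2 - 1.8^2) / (2*9.81) = 0.4241 m


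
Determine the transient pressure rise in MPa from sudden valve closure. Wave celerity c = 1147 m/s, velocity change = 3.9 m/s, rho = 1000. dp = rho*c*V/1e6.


dp = 1000 * 1147 * 3.9 / 1e6 = 4.4733 MPa


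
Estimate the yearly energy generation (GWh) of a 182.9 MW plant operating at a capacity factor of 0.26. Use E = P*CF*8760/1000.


E = 182.9 * 0.26 * 8760 / 1000 = 416.5730 GWh


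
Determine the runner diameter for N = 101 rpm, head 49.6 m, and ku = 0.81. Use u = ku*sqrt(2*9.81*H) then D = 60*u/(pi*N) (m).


u = 0.81 * sqrt(2*9.81*49.6) = 25.2683 m/s
D = 60 * 25.2683 / (pi * 101) = 4.7781 m


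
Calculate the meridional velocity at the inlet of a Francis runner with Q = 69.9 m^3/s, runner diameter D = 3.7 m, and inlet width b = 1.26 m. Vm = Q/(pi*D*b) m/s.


Vm = 69.9 / (pi * 3.7 * 1.26) = 4.7726 m/s


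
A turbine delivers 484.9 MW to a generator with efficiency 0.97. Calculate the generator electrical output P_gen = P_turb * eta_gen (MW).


P_gen = 484.9 * 0.97 = 470.3530 MW
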